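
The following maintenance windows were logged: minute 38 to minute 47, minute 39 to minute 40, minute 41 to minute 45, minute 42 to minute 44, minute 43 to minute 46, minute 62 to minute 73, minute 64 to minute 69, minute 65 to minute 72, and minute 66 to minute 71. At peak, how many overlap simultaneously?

4

At minute 43, 4 of the intervals are simultaneously active.
No point has more.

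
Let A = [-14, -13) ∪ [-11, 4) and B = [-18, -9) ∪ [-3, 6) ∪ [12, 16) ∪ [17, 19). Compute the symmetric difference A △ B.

[-18, -14) ∪ [-13, -11) ∪ [-9, -3) ∪ [4, 6) ∪ [12, 16) ∪ [17, 19)

Only in the first: [-9, -3).
Only in the second: [-18, -14), [-13, -11), [4, 6), [12, 16), [17, 19).
Together these are the periods covered by exactly one.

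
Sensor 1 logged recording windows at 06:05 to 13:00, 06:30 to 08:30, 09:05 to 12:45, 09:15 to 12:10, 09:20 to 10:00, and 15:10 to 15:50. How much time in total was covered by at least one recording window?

7 h 35 min

Merged: 06:05-13:00, 15:10-15:50.
Lengths: 6 h 55 min + 40 min = 7 h 35 min.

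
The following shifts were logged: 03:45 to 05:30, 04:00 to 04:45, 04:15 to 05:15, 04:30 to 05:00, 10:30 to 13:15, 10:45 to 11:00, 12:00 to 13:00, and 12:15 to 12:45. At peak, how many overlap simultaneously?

Sweep endpoints in order; track running count of active intervals.
Peak of 4 reached at 04:30.

4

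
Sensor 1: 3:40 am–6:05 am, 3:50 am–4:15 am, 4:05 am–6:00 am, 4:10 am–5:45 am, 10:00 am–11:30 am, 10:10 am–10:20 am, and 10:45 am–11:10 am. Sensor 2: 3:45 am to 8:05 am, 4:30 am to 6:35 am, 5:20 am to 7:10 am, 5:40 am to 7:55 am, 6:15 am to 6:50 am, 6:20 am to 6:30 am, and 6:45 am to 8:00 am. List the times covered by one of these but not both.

A, merged: 3:40 am-6:05 am, 10:00 am-11:30 am.
B, merged: 3:45 am-8:05 am.
A but not B: 3:40 am-3:45 am, 10:00 am-11:30 am.
B but not A: 6:05 am-8:05 am.
Combining gives A △ B.

3:40 am-3:45 am, 6:05 am-8:05 am, 10:00 am-11:30 am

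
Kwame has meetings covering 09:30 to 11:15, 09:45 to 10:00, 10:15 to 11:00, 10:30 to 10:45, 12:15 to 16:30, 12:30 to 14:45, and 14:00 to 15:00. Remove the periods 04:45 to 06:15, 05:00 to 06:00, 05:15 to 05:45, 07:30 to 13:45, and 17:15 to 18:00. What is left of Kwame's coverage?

13:45-16:30

Merge the first list: 09:30-11:15, 12:15-16:30.
Merge the second list: 04:45-06:15, 07:30-13:45, 17:15-18:00.
09:30-11:15: entirely removed.
12:15-16:30 \ B = 13:45-16:30.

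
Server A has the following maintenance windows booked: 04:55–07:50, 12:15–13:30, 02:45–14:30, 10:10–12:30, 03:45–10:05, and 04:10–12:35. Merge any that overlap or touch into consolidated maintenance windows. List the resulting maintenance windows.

02:45–14:30

Sort by start: 02:45–14:30, 03:45–10:05, 04:10–12:35, 04:55–07:50, 10:10–12:30, 12:15–13:30.
03:45–10:05 overlaps/touches 02:45–14:30 → extend to 02:45–14:30.
04:10–12:35 overlaps/touches 02:45–14:30 → extend to 02:45–14:30.
04:55–07:50 overlaps/touches 02:45–14:30 → extend to 02:45–14:30.
10:10–12:30 overlaps/touches 02:45–14:30 → extend to 02:45–14:30.
12:15–13:30 overlaps/touches 02:45–14:30 → extend to 02:45–14:30.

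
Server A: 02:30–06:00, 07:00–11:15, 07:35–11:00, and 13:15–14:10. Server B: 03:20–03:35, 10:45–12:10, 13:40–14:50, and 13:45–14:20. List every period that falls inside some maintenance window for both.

03:20–03:35, 10:45–11:15, 13:40–14:10

A, merged: 02:30–06:00, 07:00–11:15, 13:15–14:10.
B, merged: 03:20–03:35, 10:45–12:10, 13:40–14:50.
02:30–06:00 meets the second set on 03:20–03:35.
07:00–11:15 meets the second set on 10:45–11:15.
13:15–14:10 meets the second set on 13:40–14:10.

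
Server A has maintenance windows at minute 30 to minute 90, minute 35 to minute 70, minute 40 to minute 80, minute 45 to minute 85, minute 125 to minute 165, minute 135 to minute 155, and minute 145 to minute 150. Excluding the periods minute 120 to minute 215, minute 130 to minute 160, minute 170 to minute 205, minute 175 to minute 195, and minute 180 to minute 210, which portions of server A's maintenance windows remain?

minute 30 to minute 90

A, merged: minute 30 to minute 90, minute 125 to minute 165.
B, merged: minute 120 to minute 215.
minute 30 to minute 90: nothing removed.
minute 125 to minute 165: entirely removed.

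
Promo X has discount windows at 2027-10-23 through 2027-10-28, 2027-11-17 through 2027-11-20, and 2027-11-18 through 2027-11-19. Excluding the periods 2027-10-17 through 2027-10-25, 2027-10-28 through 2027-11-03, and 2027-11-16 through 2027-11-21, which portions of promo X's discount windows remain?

Merge the first list: 2027-10-23 through 2027-10-28, 2027-11-17 through 2027-11-20.
2027-10-23 through 2027-10-28 minus B → 2027-10-26 through 2027-10-27.
2027-11-17 through 2027-11-20: fully covered by B → removed.

2027-10-26 through 2027-10-27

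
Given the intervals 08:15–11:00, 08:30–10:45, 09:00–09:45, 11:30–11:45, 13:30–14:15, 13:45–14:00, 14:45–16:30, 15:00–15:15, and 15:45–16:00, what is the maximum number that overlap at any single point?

At 09:00, 3 of the intervals are simultaneously active.
No point has more.

3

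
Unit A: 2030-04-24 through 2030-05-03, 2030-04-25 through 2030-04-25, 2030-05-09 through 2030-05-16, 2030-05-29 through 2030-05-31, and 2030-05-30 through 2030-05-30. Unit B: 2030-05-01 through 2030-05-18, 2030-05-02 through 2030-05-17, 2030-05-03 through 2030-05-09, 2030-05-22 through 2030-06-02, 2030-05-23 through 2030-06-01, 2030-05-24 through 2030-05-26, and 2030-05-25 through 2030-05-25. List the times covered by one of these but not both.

A, merged: 2030-04-24 through 2030-05-03, 2030-05-09 through 2030-05-16, 2030-05-29 through 2030-05-31.
B, merged: 2030-05-01 through 2030-05-18, 2030-05-22 through 2030-06-02.
A \ B = 2030-04-24 through 2030-04-30.
B \ A = 2030-05-04 through 2030-05-08, 2030-05-17 through 2030-05-18, 2030-05-22 through 2030-05-28, 2030-06-01 through 2030-06-02.
Union of the two gives the symmetric difference.

2030-04-24 through 2030-04-30, 2030-05-04 through 2030-05-08, 2030-05-17 through 2030-05-18, 2030-05-22 through 2030-05-28, 2030-06-01 through 2030-06-02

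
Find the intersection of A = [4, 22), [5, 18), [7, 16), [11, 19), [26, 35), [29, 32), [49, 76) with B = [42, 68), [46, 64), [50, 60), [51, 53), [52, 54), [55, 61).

A, merged: [4, 22), [26, 35), [49, 76).
B, merged: [42, 68).
[4, 22) meets no B interval.
[26, 35) meets no B interval.
[49, 76) ∩ B → [49, 68).

[49, 68)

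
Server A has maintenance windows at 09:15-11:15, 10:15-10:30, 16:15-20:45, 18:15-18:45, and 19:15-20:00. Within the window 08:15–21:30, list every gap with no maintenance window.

08:15–09:15, 11:15–16:15, 20:45–21:30

Covered (merged): 09:15–11:15, 16:15–20:45.
Uncovered inside 08:15–21:30: 08:15–09:15, 11:15–16:15, 20:45–21:30.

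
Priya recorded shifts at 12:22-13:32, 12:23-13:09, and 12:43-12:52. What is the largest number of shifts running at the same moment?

Walk the sorted start/end points keeping a running depth.
The depth first hits 3 at 12:43.

3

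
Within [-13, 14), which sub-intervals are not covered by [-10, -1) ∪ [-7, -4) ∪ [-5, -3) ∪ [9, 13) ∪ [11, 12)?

Covered (merged): [-10, -1), [9, 13).
Gaps within [-13, 14): [-13, -10), [-1, 9), [13, 14).

[-13, -10) ∪ [-1, 9) ∪ [13, 14)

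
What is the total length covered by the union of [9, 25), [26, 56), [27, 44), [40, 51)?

Merged: [9, 25), [26, 56).
Lengths: 16 + 30 = 46.

46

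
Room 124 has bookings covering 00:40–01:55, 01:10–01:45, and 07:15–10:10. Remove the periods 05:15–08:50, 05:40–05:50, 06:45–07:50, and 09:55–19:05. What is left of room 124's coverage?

Merge the first list: 00:40–01:55, 07:15–10:10.
Merge the second list: 05:15–08:50, 09:55–19:05.
00:40–01:55 is untouched.
07:15–10:10 with B removed leaves 08:50–09:55.

00:40–01:55, 08:50–09:55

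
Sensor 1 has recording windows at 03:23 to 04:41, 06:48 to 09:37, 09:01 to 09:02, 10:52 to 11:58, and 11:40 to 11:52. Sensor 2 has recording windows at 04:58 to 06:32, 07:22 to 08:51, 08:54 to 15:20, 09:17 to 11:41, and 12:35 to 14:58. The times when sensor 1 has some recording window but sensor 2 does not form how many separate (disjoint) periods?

3

First set merges to 03:23-04:41, 06:48-09:37, 10:52-11:58.
Second set merges to 04:58-06:32, 07:22-08:51, 08:54-15:20.
A \ B = 03:23-04:41, 06:48-07:22, 08:51-08:54.
That is 3 disjoint pieces.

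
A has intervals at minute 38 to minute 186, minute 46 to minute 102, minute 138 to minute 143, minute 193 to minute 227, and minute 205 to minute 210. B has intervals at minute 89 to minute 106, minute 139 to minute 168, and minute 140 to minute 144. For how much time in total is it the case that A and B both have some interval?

First set merges to minute 38 to minute 186, minute 193 to minute 227.
Second set merges to minute 89 to minute 106, minute 139 to minute 168.
A ∩ B = minute 89 to minute 106, minute 139 to minute 168.
Total: 17 minutes + 29 minutes = 46 minutes.

46 minutes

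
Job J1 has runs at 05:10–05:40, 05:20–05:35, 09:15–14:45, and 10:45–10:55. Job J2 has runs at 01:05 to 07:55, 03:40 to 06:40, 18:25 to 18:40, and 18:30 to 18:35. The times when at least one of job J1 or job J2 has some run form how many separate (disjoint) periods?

A, merged: 05:10-05:40, 09:15-14:45.
B, merged: 01:05-07:55, 18:25-18:40.
A ∪ B = 01:05-07:55, 09:15-14:45, 18:25-18:40.
That is 3 disjoint pieces.

3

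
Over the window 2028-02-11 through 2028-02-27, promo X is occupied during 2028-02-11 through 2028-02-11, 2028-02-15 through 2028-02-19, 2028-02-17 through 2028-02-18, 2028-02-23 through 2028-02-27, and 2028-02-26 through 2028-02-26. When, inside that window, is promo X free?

2028-02-12 through 2028-02-14, 2028-02-20 through 2028-02-22

Covered (merged): 2028-02-11 through 2028-02-11, 2028-02-15 through 2028-02-19, 2028-02-23 through 2028-02-27.
Complement within 2028-02-11 through 2028-02-27: 2028-02-12 through 2028-02-14, 2028-02-20 through 2028-02-22.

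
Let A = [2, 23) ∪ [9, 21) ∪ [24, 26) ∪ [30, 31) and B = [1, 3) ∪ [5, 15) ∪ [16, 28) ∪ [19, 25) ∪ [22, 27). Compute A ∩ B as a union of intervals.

[2, 3) ∪ [5, 15) ∪ [16, 23) ∪ [24, 26)

First set merges to [2, 23), [24, 26), [30, 31).
Second set merges to [1, 3), [5, 15), [16, 28).
[2, 23) ∩ B → [2, 3), [5, 15), [16, 23).
[24, 26) ∩ B → [24, 26).
[30, 31) meets no B interval.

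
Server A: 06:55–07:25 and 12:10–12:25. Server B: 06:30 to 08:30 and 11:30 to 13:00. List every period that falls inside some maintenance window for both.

06:55–07:25, 12:10–12:25

06:55–07:25 meets the second set on 06:55–07:25.
12:10–12:25 meets the second set on 12:10–12:25.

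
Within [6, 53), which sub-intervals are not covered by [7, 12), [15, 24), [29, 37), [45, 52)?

[6, 7) ∪ [12, 15) ∪ [24, 29) ∪ [37, 45) ∪ [52, 53)

Covered (merged): [7, 12), [15, 24), [29, 37), [45, 52).
Gaps within [6, 53): [6, 7), [12, 15), [24, 29), [37, 45), [52, 53).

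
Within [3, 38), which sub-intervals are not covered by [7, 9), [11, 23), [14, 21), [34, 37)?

[3, 7) ∪ [9, 11) ∪ [23, 34) ∪ [37, 38)

Covered (merged): [7, 9), [11, 23), [34, 37).
Complement within [3, 38): [3, 7), [9, 11), [23, 34), [37, 38).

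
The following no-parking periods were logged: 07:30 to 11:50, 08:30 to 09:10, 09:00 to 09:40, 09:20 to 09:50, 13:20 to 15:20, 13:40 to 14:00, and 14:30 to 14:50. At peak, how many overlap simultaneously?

At 09:00, 3 of the intervals are simultaneously active.
No point has more.

3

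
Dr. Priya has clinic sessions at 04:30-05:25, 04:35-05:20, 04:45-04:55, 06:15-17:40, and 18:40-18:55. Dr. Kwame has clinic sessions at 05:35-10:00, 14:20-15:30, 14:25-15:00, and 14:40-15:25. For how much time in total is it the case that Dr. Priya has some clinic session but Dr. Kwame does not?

First set merges to 04:30–05:25, 06:15–17:40, 18:40–18:55.
Second set merges to 05:35–10:00, 14:20–15:30.
A \ B = 04:30–05:25, 10:00–14:20, 15:30–17:40, 18:40–18:55.
Total: 55 min + 4 h 20 min + 2 h 10 min + 15 min = 7 h 40 min.

7 h 40 min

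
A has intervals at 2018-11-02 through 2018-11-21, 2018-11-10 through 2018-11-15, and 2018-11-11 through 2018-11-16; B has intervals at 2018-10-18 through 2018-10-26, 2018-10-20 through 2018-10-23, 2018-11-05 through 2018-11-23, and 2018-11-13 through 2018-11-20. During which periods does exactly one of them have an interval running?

First set merges to 2018-11-02 through 2018-11-21.
Second set merges to 2018-10-18 through 2018-10-26, 2018-11-05 through 2018-11-23.
A but not B: 2018-11-02 through 2018-11-04.
B but not A: 2018-10-18 through 2018-10-26, 2018-11-22 through 2018-11-23.
Combining gives A △ B.

2018-10-18 through 2018-10-26, 2018-11-02 through 2018-11-04, 2018-11-22 through 2018-11-23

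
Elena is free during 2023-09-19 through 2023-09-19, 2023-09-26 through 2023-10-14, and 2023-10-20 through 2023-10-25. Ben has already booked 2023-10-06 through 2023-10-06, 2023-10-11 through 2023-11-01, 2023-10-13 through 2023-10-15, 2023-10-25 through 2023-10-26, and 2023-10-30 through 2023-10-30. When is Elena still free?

Second set merges to 2023-10-06 through 2023-10-06, 2023-10-11 through 2023-11-01.
2023-09-19 through 2023-09-19: no B overlap → unchanged.
2023-09-26 through 2023-10-14 minus B → 2023-09-26 through 2023-10-05, 2023-10-07 through 2023-10-10.
2023-10-20 through 2023-10-25: fully covered by B → removed.

2023-09-19 through 2023-09-19, 2023-09-26 through 2023-10-05, 2023-10-07 through 2023-10-10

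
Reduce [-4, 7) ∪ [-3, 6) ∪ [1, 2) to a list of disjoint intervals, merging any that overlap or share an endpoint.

[-4, 7)

[-3, 6) overlaps/touches [-4, 7) → extend to [-4, 7).
[1, 2) overlaps/touches [-4, 7) → extend to [-4, 7).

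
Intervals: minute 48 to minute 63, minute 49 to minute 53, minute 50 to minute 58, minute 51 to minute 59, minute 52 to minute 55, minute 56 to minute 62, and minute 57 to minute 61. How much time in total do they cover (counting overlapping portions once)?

15 minutes

Merged: minute 48 to minute 63.
Length: 15 minutes.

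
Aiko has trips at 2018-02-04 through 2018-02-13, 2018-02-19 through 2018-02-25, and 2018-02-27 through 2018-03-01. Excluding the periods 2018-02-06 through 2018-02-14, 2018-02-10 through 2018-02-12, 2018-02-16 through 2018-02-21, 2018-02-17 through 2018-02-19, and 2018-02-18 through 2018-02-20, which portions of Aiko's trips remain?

2018-02-04 through 2018-02-05, 2018-02-22 through 2018-02-25, 2018-02-27 through 2018-03-01

B, merged: 2018-02-06 through 2018-02-14, 2018-02-16 through 2018-02-21.
2018-02-04 through 2018-02-13 \ B = 2018-02-04 through 2018-02-05.
2018-02-19 through 2018-02-25 \ B = 2018-02-22 through 2018-02-25.
2018-02-27 through 2018-03-01: nothing removed.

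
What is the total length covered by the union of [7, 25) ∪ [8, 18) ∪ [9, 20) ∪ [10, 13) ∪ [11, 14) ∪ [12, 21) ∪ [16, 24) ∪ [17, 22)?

Merged: [7, 25).
Length: 18.

18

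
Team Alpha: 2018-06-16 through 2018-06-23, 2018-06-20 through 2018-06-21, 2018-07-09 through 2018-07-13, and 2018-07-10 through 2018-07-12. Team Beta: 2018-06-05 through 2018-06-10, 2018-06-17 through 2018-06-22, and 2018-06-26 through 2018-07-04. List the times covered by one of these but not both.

First set merges to 2018-06-16 through 2018-06-23, 2018-07-09 through 2018-07-13.
A \ B = 2018-06-16 through 2018-06-16, 2018-06-23 through 2018-06-23, 2018-07-09 through 2018-07-13.
B \ A = 2018-06-05 through 2018-06-10, 2018-06-26 through 2018-07-04.
Union of the two gives the symmetric difference.

2018-06-05 through 2018-06-10, 2018-06-16 through 2018-06-16, 2018-06-23 through 2018-06-23, 2018-06-26 through 2018-07-04, 2018-07-09 through 2018-07-13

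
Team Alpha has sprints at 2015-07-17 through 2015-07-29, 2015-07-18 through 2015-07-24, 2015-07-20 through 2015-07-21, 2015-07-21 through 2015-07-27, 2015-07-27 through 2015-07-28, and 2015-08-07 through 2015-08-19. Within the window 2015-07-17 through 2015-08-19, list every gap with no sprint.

2015-07-30 through 2015-08-06

After merging, the occupied span is 2015-07-17 through 2015-07-29, 2015-08-07 through 2015-08-19.
Gaps within 2015-07-17 through 2015-08-19: 2015-07-30 through 2015-08-06.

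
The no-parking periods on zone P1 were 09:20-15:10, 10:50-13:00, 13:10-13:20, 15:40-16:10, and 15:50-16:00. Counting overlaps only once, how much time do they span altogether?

6 h 20 min

Merged: 09:20–15:10, 15:40–16:10.
Lengths: 5 h 50 min + 30 min = 6 h 20 min.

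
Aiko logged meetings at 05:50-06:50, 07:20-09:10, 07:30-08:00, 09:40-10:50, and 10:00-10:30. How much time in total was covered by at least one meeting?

4 h

Merged: 05:50-06:50, 07:20-09:10, 09:40-10:50.
Lengths: 1 h + 1 h 50 min + 1 h 10 min = 4 h.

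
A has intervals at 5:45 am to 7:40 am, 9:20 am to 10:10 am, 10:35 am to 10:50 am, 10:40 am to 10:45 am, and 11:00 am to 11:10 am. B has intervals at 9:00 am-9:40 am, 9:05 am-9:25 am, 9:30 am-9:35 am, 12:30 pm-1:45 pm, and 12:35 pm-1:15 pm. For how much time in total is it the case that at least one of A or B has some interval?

A, merged: 5:45 am–7:40 am, 9:20 am–10:10 am, 10:35 am–10:50 am, 11:00 am–11:10 am.
B, merged: 9:00 am–9:40 am, 12:30 pm–1:45 pm.
A ∪ B = 5:45 am–7:40 am, 9:00 am–10:10 am, 10:35 am–10:50 am, 11:00 am–11:10 am, 12:30 pm–1:45 pm.
Total: 1 h 55 min + 1 h 10 min + 15 min + 10 min + 1 h 15 min = 4 h 45 min.

4 h 45 min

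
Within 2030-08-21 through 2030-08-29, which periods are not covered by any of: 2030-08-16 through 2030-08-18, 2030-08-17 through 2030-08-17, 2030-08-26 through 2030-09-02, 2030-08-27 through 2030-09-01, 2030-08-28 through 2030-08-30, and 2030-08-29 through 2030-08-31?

After merging, the occupied span is 2030-08-16 through 2030-08-18, 2030-08-26 through 2030-09-02.
Complement within 2030-08-21 through 2030-08-29: 2030-08-21 through 2030-08-25.

2030-08-21 through 2030-08-25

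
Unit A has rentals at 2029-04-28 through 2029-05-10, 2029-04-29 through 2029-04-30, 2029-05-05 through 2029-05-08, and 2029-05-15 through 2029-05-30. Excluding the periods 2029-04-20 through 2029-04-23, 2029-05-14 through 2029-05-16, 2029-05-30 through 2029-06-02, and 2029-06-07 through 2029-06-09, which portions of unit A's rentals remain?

2029-04-28 through 2029-05-10, 2029-05-17 through 2029-05-29

Merge the first list: 2029-04-28 through 2029-05-10, 2029-05-15 through 2029-05-30.
2029-04-28 through 2029-05-10: no B overlap → unchanged.
2029-05-15 through 2029-05-30 minus B → 2029-05-17 through 2029-05-29.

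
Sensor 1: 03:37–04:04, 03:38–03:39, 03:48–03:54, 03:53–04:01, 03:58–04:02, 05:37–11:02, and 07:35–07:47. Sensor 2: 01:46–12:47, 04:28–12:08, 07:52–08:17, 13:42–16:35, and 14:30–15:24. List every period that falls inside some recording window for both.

Merge the first list: 03:37–04:04, 05:37–11:02.
Merge the second list: 01:46–12:47, 13:42–16:35.
03:37–04:04 meets the second set on 03:37–04:04.
05:37–11:02 meets the second set on 05:37–11:02.

03:37–04:04, 05:37–11:02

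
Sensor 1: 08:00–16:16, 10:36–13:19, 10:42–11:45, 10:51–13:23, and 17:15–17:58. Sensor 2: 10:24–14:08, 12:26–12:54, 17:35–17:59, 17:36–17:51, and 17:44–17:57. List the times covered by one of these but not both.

08:00–10:24, 14:08–16:16, 17:15–17:35, 17:58–17:59

First set merges to 08:00–16:16, 17:15–17:58.
Second set merges to 10:24–14:08, 17:35–17:59.
A \ B = 08:00–10:24, 14:08–16:16, 17:15–17:35.
B \ A = 17:58–17:59.
Union of the two gives the symmetric difference.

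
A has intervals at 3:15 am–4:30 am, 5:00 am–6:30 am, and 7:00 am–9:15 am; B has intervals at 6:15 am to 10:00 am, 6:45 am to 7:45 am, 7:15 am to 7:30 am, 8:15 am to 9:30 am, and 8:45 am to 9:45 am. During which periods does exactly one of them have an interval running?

Second set merges to 6:15 am–10:00 am.
A \ B = 3:15 am–4:30 am, 5:00 am–6:15 am.
B \ A = 6:30 am–7:00 am, 9:15 am–10:00 am.
Union of the two gives the symmetric difference.

3:15 am–4:30 am, 5:00 am–6:15 am, 6:30 am–7:00 am, 9:15 am–10:00 am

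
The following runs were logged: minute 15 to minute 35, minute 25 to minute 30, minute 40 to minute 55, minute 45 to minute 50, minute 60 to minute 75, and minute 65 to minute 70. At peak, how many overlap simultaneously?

Sweep endpoints in order; track running count of active intervals.
Peak of 2 reached at minute 25.

2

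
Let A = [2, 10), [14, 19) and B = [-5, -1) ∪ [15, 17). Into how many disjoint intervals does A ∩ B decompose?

A ∩ B = [15, 17).
That is 1 disjoint piece.

1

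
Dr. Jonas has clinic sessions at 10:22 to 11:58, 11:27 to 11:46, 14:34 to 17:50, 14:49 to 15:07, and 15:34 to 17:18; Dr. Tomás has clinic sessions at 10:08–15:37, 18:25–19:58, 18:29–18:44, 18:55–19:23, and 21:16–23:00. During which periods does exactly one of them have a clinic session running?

Merge the first list: 10:22-11:58, 14:34-17:50.
Merge the second list: 10:08-15:37, 18:25-19:58, 21:16-23:00.
A \ B = 15:37-17:50.
B \ A = 10:08-10:22, 11:58-14:34, 18:25-19:58, 21:16-23:00.
Union of the two gives the symmetric difference.

10:08-10:22, 11:58-14:34, 15:37-17:50, 18:25-19:58, 21:16-23:00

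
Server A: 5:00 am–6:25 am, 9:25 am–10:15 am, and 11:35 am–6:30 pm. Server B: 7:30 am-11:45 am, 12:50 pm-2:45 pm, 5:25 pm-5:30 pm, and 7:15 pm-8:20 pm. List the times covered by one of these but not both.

A but not B: 5:00 am–6:25 am, 11:45 am–12:50 pm, 2:45 pm–5:25 pm, 5:30 pm–6:30 pm.
B but not A: 7:30 am–9:25 am, 10:15 am–11:35 am, 7:15 pm–8:20 pm.
Combining gives A △ B.

5:00 am–6:25 am, 7:30 am–9:25 am, 10:15 am–11:35 am, 11:45 am–12:50 pm, 2:45 pm–5:25 pm, 5:30 pm–6:30 pm, 7:15 pm–8:20 pm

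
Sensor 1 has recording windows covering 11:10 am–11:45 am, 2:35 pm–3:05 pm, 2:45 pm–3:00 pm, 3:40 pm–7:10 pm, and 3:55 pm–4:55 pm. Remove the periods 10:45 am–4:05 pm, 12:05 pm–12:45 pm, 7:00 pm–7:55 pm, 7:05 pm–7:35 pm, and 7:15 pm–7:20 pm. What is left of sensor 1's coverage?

First set merges to 11:10 am-11:45 am, 2:35 pm-3:05 pm, 3:40 pm-7:10 pm.
Second set merges to 10:45 am-4:05 pm, 7:00 pm-7:55 pm.
11:10 am-11:45 am: fully covered by B → removed.
2:35 pm-3:05 pm: fully covered by B → removed.
3:40 pm-7:10 pm minus B → 4:05 pm-7:00 pm.

4:05 pm-7:00 pm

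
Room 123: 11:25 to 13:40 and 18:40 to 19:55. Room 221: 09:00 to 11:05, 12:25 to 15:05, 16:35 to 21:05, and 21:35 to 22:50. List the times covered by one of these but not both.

A but not B: 11:25-12:25.
B but not A: 09:00-11:05, 13:40-15:05, 16:35-18:40, 19:55-21:05, 21:35-22:50.
Combining gives A △ B.

09:00-11:05, 11:25-12:25, 13:40-15:05, 16:35-18:40, 19:55-21:05, 21:35-22:50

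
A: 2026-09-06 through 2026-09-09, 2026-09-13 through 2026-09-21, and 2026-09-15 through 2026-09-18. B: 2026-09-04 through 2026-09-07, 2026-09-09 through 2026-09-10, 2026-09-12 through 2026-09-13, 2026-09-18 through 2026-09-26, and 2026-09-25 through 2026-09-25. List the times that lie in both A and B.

Merge the first list: 2026-09-06 through 2026-09-09, 2026-09-13 through 2026-09-21.
Merge the second list: 2026-09-04 through 2026-09-07, 2026-09-09 through 2026-09-10, 2026-09-12 through 2026-09-13, 2026-09-18 through 2026-09-26.
2026-09-06 through 2026-09-09 meets the second set on 2026-09-06 through 2026-09-07, 2026-09-09 through 2026-09-09.
2026-09-13 through 2026-09-21 meets the second set on 2026-09-13 through 2026-09-13, 2026-09-18 through 2026-09-21.

2026-09-06 through 2026-09-07, 2026-09-09 through 2026-09-09, 2026-09-13 through 2026-09-13, 2026-09-18 through 2026-09-21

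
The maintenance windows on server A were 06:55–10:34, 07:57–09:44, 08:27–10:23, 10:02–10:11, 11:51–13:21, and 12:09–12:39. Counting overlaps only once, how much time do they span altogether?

5 h 9 min

Merged: 06:55–10:34, 11:51–13:21.
Lengths: 3 h 39 min + 1 h 30 min = 5 h 9 min.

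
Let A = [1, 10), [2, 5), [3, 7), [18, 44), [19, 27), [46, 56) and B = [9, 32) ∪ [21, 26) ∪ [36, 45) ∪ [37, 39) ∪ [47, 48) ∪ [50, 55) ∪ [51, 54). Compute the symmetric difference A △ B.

[1, 9) ∪ [10, 18) ∪ [32, 36) ∪ [44, 45) ∪ [46, 47) ∪ [48, 50) ∪ [55, 56)

A, merged: [1, 10), [18, 44), [46, 56).
B, merged: [9, 32), [36, 45), [47, 48), [50, 55).
Only in the first: [1, 9), [32, 36), [46, 47), [48, 50), [55, 56).
Only in the second: [10, 18), [44, 45).
Together these are the periods covered by exactly one.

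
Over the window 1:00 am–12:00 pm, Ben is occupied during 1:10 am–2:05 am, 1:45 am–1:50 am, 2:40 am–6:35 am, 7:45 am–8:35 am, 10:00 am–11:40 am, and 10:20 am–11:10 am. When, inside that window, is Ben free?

The merged coverage is 1:10 am–2:05 am, 2:40 am–6:35 am, 7:45 am–8:35 am, 10:00 am–11:40 am.
Complement within 1:00 am–12:00 pm: 1:00 am–1:10 am, 2:05 am–2:40 am, 6:35 am–7:45 am, 8:35 am–10:00 am, 11:40 am–12:00 pm.

1:00 am–1:10 am, 2:05 am–2:40 am, 6:35 am–7:45 am, 8:35 am–10:00 am, 11:40 am–12:00 pm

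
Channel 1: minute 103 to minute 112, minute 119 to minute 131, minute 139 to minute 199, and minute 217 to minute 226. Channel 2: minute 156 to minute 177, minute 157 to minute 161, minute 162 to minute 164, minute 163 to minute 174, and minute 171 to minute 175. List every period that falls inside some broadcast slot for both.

minute 156 to minute 177

Merge the second list: minute 156 to minute 177.
minute 103 to minute 112 falls entirely outside B.
minute 119 to minute 131 falls entirely outside B.
minute 139 to minute 199 overlaps B on minute 156 to minute 177.
minute 217 to minute 226 falls entirely outside B.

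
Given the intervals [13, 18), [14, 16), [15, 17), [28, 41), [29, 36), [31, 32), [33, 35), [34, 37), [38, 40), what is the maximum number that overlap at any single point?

4

Sweep endpoints in order; track running count of active intervals.
Peak of 4 reached at 34.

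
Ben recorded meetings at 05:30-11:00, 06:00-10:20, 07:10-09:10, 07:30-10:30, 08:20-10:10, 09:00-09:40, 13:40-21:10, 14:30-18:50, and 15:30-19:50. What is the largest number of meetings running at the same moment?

At 09:00, 6 of the intervals are simultaneously active.
No point has more.

6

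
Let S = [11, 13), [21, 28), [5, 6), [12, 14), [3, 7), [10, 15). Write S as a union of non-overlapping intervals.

[3, 7) ∪ [10, 15) ∪ [21, 28)

Sort by start: [3, 7), [5, 6), [10, 15), [11, 13), [12, 14), [21, 28).
[5, 6) overlaps/touches [3, 7) → extend to [3, 7).
[10, 15) is disjoint → start new block.
[11, 13) overlaps/touches [10, 15) → extend to [10, 15).
[12, 14) overlaps/touches [10, 15) → extend to [10, 15).
[21, 28) is disjoint → start new block.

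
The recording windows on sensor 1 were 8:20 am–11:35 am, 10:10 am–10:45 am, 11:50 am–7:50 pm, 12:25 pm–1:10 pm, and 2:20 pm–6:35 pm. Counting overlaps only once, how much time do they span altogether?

Merged: 8:20 am–11:35 am, 11:50 am–7:50 pm.
Lengths: 3 h 15 min + 8 h = 11 h 15 min.

11 h 15 min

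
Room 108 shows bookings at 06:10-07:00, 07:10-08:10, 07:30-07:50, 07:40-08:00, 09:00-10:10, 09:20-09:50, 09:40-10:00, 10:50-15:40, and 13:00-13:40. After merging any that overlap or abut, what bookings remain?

07:10–08:10 is disjoint → start new block.
07:30–07:50 overlaps/touches 07:10–08:10 → extend to 07:10–08:10.
07:40–08:00 overlaps/touches 07:10–08:10 → extend to 07:10–08:10.
09:00–10:10 is disjoint → start new block.
09:20–09:50 overlaps/touches 09:00–10:10 → extend to 09:00–10:10.
09:40–10:00 overlaps/touches 09:00–10:10 → extend to 09:00–10:10.
10:50–15:40 is disjoint → start new block.
13:00–13:40 overlaps/touches 10:50–15:40 → extend to 10:50–15:40.

06:10–07:00, 07:10–08:10, 09:00–10:10, 10:50–15:40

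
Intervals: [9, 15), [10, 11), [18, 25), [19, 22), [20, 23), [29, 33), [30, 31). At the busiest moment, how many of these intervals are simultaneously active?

Walk the sorted start/end points keeping a running depth.
The depth first hits 3 at 20.

3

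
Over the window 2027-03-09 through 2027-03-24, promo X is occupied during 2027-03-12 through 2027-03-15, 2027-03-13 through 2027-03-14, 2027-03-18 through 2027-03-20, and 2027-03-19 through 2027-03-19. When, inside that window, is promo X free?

After merging, the occupied span is 2027-03-12 through 2027-03-15, 2027-03-18 through 2027-03-20.
Gaps within 2027-03-09 through 2027-03-24: 2027-03-09 through 2027-03-11, 2027-03-16 through 2027-03-17, 2027-03-21 through 2027-03-24.

2027-03-09 through 2027-03-11, 2027-03-16 through 2027-03-17, 2027-03-21 through 2027-03-24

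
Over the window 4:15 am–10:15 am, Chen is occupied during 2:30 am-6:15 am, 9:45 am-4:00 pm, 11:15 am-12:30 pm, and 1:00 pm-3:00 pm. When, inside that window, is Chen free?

6:15 am–9:45 am

After merging, the occupied span is 2:30 am–6:15 am, 9:45 am–4:00 pm.
Uncovered inside 4:15 am–10:15 am: 6:15 am–9:45 am.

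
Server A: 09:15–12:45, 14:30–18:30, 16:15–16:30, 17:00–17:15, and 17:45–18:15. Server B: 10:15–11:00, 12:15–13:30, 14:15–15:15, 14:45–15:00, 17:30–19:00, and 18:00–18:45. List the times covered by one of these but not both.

09:15-10:15, 11:00-12:15, 12:45-13:30, 14:15-14:30, 15:15-17:30, 18:30-19:00

Merge the first list: 09:15-12:45, 14:30-18:30.
Merge the second list: 10:15-11:00, 12:15-13:30, 14:15-15:15, 17:30-19:00.
Only in the first: 09:15-10:15, 11:00-12:15, 15:15-17:30.
Only in the second: 12:45-13:30, 14:15-14:30, 18:30-19:00.
Together these are the periods covered by exactly one.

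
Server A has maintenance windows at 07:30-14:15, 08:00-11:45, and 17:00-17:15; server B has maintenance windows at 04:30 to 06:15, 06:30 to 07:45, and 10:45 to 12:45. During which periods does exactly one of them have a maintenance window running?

04:30–06:15, 06:30–07:30, 07:45–10:45, 12:45–14:15, 17:00–17:15

First set merges to 07:30–14:15, 17:00–17:15.
Only in the first: 07:45–10:45, 12:45–14:15, 17:00–17:15.
Only in the second: 04:30–06:15, 06:30–07:30.
Together these are the periods covered by exactly one.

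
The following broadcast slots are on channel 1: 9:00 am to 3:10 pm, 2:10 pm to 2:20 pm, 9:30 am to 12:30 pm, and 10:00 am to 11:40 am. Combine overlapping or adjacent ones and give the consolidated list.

Sort by start: 9:00 am-3:10 pm, 9:30 am-12:30 pm, 10:00 am-11:40 am, 2:10 pm-2:20 pm.
9:30 am-12:30 pm overlaps/touches 9:00 am-3:10 pm → extend to 9:00 am-3:10 pm.
10:00 am-11:40 am overlaps/touches 9:00 am-3:10 pm → extend to 9:00 am-3:10 pm.
2:10 pm-2:20 pm overlaps/touches 9:00 am-3:10 pm → extend to 9:00 am-3:10 pm.

9:00 am-3:10 pm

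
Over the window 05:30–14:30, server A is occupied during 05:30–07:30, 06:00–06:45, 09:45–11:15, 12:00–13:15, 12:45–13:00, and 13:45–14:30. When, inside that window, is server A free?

07:30-09:45, 11:15-12:00, 13:15-13:45

Covered (merged): 05:30-07:30, 09:45-11:15, 12:00-13:15, 13:45-14:30.
Complement within 05:30-14:30: 07:30-09:45, 11:15-12:00, 13:15-13:45.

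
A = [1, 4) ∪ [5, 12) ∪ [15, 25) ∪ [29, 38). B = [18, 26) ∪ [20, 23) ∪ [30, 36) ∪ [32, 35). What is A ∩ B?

Second set merges to [18, 26), [30, 36).
[1, 4) falls entirely outside B.
[5, 12) falls entirely outside B.
[15, 25) overlaps B on [18, 25).
[29, 38) overlaps B on [30, 36).

[18, 25) ∪ [30, 36)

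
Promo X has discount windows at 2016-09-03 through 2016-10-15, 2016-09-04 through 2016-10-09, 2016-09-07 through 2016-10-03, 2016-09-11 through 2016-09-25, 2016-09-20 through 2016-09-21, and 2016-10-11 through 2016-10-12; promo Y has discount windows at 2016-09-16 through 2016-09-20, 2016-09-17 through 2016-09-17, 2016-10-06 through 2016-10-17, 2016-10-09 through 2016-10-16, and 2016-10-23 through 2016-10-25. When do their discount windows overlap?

2016-09-16 through 2016-09-20, 2016-10-06 through 2016-10-15

A, merged: 2016-09-03 through 2016-10-15.
B, merged: 2016-09-16 through 2016-09-20, 2016-10-06 through 2016-10-17, 2016-10-23 through 2016-10-25.
2016-09-03 through 2016-10-15 ∩ B → 2016-09-16 through 2016-09-20, 2016-10-06 through 2016-10-15.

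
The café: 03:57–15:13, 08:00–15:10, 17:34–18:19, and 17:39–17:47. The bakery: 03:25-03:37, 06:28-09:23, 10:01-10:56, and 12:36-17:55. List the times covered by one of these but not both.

03:25–03:37, 03:57–06:28, 09:23–10:01, 10:56–12:36, 15:13–17:34, 17:55–18:19

Merge the first list: 03:57–15:13, 17:34–18:19.
A \ B = 03:57–06:28, 09:23–10:01, 10:56–12:36, 17:55–18:19.
B \ A = 03:25–03:37, 15:13–17:34.
Union of the two gives the symmetric difference.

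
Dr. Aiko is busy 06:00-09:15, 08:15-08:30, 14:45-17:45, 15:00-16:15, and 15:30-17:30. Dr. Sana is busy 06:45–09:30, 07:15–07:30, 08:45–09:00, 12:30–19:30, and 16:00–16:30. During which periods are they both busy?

06:45–09:15, 14:45–17:45

A, merged: 06:00–09:15, 14:45–17:45.
B, merged: 06:45–09:30, 12:30–19:30.
06:00–09:15 meets the second set on 06:45–09:15.
14:45–17:45 meets the second set on 14:45–17:45.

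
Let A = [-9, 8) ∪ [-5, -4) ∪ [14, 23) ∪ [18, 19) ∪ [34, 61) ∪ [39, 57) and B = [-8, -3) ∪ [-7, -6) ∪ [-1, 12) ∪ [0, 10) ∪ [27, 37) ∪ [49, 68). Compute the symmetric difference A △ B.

[-9, -8) ∪ [-3, -1) ∪ [8, 12) ∪ [14, 23) ∪ [27, 34) ∪ [37, 49) ∪ [61, 68)

First set merges to [-9, 8), [14, 23), [34, 61).
Second set merges to [-8, -3), [-1, 12), [27, 37), [49, 68).
Only in the first: [-9, -8), [-3, -1), [14, 23), [37, 49).
Only in the second: [8, 12), [27, 34), [61, 68).
Together these are the periods covered by exactly one.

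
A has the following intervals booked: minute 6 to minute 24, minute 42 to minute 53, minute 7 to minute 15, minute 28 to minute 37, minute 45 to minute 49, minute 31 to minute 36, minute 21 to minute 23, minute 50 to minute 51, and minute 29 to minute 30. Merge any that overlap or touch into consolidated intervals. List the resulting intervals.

minute 6 to minute 24, minute 28 to minute 37, minute 42 to minute 53

Sort by start: minute 6 to minute 24, minute 7 to minute 15, minute 21 to minute 23, minute 28 to minute 37, minute 29 to minute 30, minute 31 to minute 36, minute 42 to minute 53, minute 45 to minute 49, minute 50 to minute 51.
minute 7 to minute 15 overlaps/touches minute 6 to minute 24 → extend to minute 6 to minute 24.
minute 21 to minute 23 overlaps/touches minute 6 to minute 24 → extend to minute 6 to minute 24.
minute 28 to minute 37 is disjoint → start new block.
minute 29 to minute 30 overlaps/touches minute 28 to minute 37 → extend to minute 28 to minute 37.
minute 31 to minute 36 overlaps/touches minute 28 to minute 37 → extend to minute 28 to minute 37.
minute 42 to minute 53 is disjoint → start new block.
minute 45 to minute 49 overlaps/touches minute 42 to minute 53 → extend to minute 42 to minute 53.
minute 50 to minute 51 overlaps/touches minute 42 to minute 53 → extend to minute 42 to minute 53.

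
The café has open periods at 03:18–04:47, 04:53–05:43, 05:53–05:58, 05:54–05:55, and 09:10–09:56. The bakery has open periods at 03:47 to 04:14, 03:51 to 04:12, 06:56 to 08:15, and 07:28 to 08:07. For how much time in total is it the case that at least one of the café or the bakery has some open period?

4 h 29 min

Merge the first list: 03:18–04:47, 04:53–05:43, 05:53–05:58, 09:10–09:56.
Merge the second list: 03:47–04:14, 06:56–08:15.
A ∪ B = 03:18–04:47, 04:53–05:43, 05:53–05:58, 06:56–08:15, 09:10–09:56.
Total: 1 h 29 min + 50 min + 5 min + 1 h 19 min + 46 min = 4 h 29 min.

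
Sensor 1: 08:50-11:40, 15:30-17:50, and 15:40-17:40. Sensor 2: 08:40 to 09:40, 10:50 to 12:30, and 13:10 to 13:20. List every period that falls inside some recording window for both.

08:50–09:40, 10:50–11:40

Merge the first list: 08:50–11:40, 15:30–17:50.
08:50–11:40 overlaps B on 08:50–09:40, 10:50–11:40.
15:30–17:50 falls entirely outside B.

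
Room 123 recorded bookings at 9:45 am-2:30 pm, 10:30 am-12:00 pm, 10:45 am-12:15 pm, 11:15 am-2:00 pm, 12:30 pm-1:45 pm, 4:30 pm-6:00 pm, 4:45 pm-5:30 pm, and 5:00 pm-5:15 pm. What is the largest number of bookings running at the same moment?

Walk the sorted start/end points keeping a running depth.
The depth first hits 4 at 11:15 am.

4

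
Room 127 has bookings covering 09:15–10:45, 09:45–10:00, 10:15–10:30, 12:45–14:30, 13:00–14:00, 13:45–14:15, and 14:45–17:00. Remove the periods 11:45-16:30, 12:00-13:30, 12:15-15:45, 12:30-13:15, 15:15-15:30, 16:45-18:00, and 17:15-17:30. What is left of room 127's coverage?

09:15–10:45, 16:30–16:45

A, merged: 09:15–10:45, 12:45–14:30, 14:45–17:00.
B, merged: 11:45–16:30, 16:45–18:00.
09:15–10:45 is untouched.
12:45–14:30 lies entirely inside B → drops out.
14:45–17:00 with B removed leaves 16:30–16:45.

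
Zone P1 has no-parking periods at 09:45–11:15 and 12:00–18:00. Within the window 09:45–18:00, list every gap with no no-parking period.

11:15–12:00

The merged coverage is 09:45–11:15, 12:00–18:00.
Gaps within 09:45–18:00: 11:15–12:00.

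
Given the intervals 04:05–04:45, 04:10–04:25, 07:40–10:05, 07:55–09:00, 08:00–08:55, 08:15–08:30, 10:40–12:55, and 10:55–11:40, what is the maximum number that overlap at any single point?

Walk the sorted start/end points keeping a running depth.
The depth first hits 4 at 08:15.

4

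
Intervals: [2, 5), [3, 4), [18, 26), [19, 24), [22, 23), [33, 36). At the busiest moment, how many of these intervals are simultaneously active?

Walk the sorted start/end points keeping a running depth.
The depth first hits 3 at 22.

3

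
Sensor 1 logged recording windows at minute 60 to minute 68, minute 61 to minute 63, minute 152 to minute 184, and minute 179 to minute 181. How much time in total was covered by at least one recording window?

40 minutes

Merged: minute 60 to minute 68, minute 152 to minute 184.
Lengths: 8 minutes + 32 minutes = 40 minutes.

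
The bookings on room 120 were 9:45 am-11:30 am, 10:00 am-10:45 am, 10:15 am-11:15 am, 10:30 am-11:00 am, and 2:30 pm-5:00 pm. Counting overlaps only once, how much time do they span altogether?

4 h 15 min

Merged: 9:45 am-11:30 am, 2:30 pm-5:00 pm.
Lengths: 1 h 45 min + 2 h 30 min = 4 h 15 min.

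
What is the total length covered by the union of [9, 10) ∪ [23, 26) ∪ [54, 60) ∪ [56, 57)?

10

Merged: [9, 10), [23, 26), [54, 60).
Lengths: 1 + 3 + 6 = 10.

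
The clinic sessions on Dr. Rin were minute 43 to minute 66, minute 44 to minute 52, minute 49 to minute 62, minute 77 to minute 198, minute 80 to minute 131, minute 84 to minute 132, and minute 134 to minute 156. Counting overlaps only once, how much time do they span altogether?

144 minutes

Merged: minute 43 to minute 66, minute 77 to minute 198.
Lengths: 23 minutes + 121 minutes = 144 minutes.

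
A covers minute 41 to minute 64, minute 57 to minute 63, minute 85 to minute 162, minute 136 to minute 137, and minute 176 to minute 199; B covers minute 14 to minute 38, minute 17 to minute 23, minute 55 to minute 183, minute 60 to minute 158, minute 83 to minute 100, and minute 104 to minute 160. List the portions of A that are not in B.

minute 41 to minute 55, minute 183 to minute 199

Merge the first list: minute 41 to minute 64, minute 85 to minute 162, minute 176 to minute 199.
Merge the second list: minute 14 to minute 38, minute 55 to minute 183.
minute 41 to minute 64 with B removed leaves minute 41 to minute 55.
minute 85 to minute 162 lies entirely inside B → drops out.
minute 176 to minute 199 with B removed leaves minute 183 to minute 199.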